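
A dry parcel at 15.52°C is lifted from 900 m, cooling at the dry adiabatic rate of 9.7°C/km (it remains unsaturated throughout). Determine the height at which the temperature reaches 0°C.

2500 m

Height above start = (15.52 − 0) / 9.7 = 1.6 km
Altitude = 900 m + 1600 m = 2500 m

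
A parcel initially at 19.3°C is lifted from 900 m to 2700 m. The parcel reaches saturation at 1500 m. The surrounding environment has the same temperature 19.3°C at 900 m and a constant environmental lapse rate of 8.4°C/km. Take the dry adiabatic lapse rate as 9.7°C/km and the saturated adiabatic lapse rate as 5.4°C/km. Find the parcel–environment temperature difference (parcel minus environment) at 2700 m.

+2.82°C (parcel warmer than environment)

Parcel:
  From 900 m to 1500 m (dry): cools by 9.7 × 0.6 = 5.82°C, giving 13.48°C.
  From 1500 m to 2700 m (saturated): cools by 5.4 × 1.2 = 6.48°C, giving 7°C.
Environment:
  From 900 m to 2700 m (environment): cools by 8.4 × 1.8 = 15.12°C, giving 4.18°C.
T_parcel − T_env = 7 − 4.18 = +2.82°C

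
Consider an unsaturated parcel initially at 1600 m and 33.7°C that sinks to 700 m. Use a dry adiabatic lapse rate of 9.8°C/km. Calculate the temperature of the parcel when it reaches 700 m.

42.52°C

1600–700 m, dry adiabatic: Δz = 0.9 km ⇒ ΔT = +8.82°C; T = 42.52°C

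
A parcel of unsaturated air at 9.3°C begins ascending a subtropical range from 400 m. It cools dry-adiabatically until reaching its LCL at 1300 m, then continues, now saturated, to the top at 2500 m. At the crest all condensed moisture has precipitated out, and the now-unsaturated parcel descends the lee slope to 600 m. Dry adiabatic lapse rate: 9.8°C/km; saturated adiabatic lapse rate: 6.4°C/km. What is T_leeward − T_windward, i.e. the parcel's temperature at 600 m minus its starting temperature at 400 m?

Dry to 1300 m: -9.8 × 0.9 km = -8.82°C, so T = 0.48°C.
Saturated to 2500 m: -6.4 × 1.2 km = -7.68°C, so T = -7.2°C.
Dry descent to 600 m: +9.8 × 1.9 km = +18.62°C, so T = 11.42°C.
Net change vs windward start: 11.42 − 9.3 = +2.12°C

+2.12°C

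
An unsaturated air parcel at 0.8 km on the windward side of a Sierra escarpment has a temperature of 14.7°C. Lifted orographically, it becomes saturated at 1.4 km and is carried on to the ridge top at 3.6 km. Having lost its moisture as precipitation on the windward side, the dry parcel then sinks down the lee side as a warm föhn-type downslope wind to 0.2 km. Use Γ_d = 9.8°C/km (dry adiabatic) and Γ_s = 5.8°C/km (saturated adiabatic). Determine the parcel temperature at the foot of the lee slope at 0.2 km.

800 → 1400 m (dry, 9.8°C/km): ΔT = -9.8 × 0.6 = -5.88°C → T = 8.82°C
1400 → 3600 m (saturated, 5.8°C/km): ΔT = -5.8 × 2.2 = -12.76°C → T = -3.94°C
3600 → 200 m (dry descent, 9.8°C/km): ΔT = +9.8 × 3.4 = +33.32°C → T = 29.38°C

29.38°C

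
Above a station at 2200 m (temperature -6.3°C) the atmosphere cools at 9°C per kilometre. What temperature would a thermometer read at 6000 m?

-40.5°C

From 2200 m to 6000 m (environmental): cools by 9 × 3.8 = 34.2°C, giving -40.5°C.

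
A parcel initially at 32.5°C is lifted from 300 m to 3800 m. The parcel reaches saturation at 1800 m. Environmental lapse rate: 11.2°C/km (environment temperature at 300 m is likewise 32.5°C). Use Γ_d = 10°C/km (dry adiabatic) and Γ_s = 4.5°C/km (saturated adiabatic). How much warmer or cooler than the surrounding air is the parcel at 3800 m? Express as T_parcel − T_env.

Parcel:
  Dry to 1800 m: -10 × 1.5 km = -15°C, so T = 17.5°C.
  Saturated to 3800 m: -4.5 × 2 km = -9°C, so T = 8.5°C.
Environment:
  Environment to 3800 m: -11.2 × 3.5 km = -39.2°C, so T = -6.7°C.
T_parcel − T_env = 8.5 − (-6.7) = +15.2°C

+15.2°C (parcel warmer than environment)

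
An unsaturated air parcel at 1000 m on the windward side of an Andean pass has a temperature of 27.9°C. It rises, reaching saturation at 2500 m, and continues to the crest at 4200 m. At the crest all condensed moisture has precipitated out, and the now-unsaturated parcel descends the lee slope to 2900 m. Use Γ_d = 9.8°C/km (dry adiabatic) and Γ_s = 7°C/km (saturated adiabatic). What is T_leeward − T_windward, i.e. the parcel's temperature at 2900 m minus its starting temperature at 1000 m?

-13.86°C

Dry to 2500 m: -9.8 × 1.5 km = -14.7°C, so T = 13.2°C.
Saturated to 4200 m: -7 × 1.7 km = -11.9°C, so T = 1.3°C.
Dry descent to 2900 m: +9.8 × 1.3 km = +12.74°C, so T = 14.04°C.
Net change vs windward start: 14.04 − 27.9 = -13.86°C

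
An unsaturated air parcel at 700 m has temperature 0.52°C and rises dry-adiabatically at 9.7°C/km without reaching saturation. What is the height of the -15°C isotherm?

Height above start = (0.52 − (-15)) / 9.7 = 1.6 km
Altitude = 700 m + 1600 m = 2300 m

2300 m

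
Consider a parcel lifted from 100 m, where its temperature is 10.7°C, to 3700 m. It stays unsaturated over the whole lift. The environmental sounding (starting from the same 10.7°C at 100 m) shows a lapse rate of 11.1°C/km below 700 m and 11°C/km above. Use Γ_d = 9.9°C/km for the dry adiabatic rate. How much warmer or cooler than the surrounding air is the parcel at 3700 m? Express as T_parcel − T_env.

+4.02°C (parcel warmer than environment)

Parcel:
  From 100 m to 3700 m (dry): cools by 9.9 × 3.6 = 35.64°C, giving -24.94°C.
Environment:
  From 100 m to 700 m (environment, lower layer): cools by 11.1 × 0.6 = 6.66°C, giving 4.04°C.
  From 700 m to 3700 m (environment, upper layer): cools by 11 × 3 = 33°C, giving -28.96°C.
T_parcel − T_env = -24.94 − (-28.96) = +4.02°C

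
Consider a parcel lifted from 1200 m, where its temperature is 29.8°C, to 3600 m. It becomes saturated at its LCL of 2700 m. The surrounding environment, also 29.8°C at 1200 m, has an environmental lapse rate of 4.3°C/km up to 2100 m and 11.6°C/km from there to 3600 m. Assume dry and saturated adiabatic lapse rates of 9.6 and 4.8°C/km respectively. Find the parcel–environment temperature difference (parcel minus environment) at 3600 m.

+2.55°C (parcel warmer than environment)

Parcel:
  1200–2700 m, dry: Δz = 1.5 km ⇒ ΔT = -14.4°C; T = 15.4°C
  2700–3600 m, saturated: Δz = 0.9 km ⇒ ΔT = -4.32°C; T = 11.08°C
Environment:
  1200–2100 m, environment, lower layer: Δz = 0.9 km ⇒ ΔT = -3.87°C; T = 25.93°C
  2100–3600 m, environment, upper layer: Δz = 1.5 km ⇒ ΔT = -17.4°C; T = 8.53°C
T_parcel − T_env = 11.08 − 8.53 = +2.55°C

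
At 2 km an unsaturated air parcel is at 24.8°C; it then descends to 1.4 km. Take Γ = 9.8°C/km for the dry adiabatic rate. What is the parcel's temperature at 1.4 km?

30.68°C

2000–1400 m, dry adiabatic: Δz = 0.6 km ⇒ ΔT = +5.88°C; T = 30.68°C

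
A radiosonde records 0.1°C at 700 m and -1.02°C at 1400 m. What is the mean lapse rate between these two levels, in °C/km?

Γ = −ΔT/Δz = (0.1 − (-1.02)) / (1400 − 700) m
  = 1.12°C / 0.7 km = 1.6°C/km

1.6°C/km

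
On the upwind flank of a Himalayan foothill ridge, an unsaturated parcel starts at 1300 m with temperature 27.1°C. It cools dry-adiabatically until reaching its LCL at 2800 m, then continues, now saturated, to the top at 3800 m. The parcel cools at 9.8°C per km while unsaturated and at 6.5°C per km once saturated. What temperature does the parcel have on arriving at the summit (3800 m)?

5.9°C

From 1300 m to 2800 m (dry): cools by 9.8 × 1.5 = 14.7°C, giving 12.4°C.
From 2800 m to 3800 m (saturated): cools by 6.5 × 1 = 6.5°C, giving 5.9°C.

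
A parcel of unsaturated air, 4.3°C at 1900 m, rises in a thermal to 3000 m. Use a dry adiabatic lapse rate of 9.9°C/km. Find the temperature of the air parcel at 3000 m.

-6.59°C

Dry adiabatic to 3000 m: -9.9 × 1.1 km = -10.89°C, so T = -6.59°C.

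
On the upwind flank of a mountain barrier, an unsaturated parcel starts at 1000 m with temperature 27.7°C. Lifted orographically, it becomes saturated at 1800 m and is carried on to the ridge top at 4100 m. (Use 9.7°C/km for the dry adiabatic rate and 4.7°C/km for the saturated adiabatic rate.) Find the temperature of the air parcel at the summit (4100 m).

9.13°C

Dry to 1800 m: -9.7 × 0.8 km = -7.76°C, so T = 19.94°C.
Saturated to 4100 m: -4.7 × 2.3 km = -10.81°C, so T = 9.13°C.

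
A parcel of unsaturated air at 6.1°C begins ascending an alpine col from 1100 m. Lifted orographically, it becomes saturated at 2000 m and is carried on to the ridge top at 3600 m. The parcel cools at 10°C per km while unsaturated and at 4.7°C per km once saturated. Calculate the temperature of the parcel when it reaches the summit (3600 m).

-10.42°C

1100–2000 m, dry: Δz = 0.9 km ⇒ ΔT = -9°C; T = -2.9°C
2000–3600 m, saturated: Δz = 1.6 km ⇒ ΔT = -7.52°C; T = -10.42°C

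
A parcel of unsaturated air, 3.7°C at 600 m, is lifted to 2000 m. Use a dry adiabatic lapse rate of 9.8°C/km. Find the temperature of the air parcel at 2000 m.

-10.02°C

From 600 m to 2000 m (dry adiabatic): cools by 9.8 × 1.4 = 13.72°C, giving -10.02°C.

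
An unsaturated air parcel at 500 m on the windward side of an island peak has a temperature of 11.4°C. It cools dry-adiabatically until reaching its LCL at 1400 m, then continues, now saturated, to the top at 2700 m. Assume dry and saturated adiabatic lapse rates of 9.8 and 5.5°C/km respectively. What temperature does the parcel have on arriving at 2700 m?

-4.57°C

Dry to 1400 m: -9.8 × 0.9 km = -8.82°C, so T = 2.58°C.
Saturated to 2700 m: -5.5 × 1.3 km = -7.15°C, so T = -4.57°C.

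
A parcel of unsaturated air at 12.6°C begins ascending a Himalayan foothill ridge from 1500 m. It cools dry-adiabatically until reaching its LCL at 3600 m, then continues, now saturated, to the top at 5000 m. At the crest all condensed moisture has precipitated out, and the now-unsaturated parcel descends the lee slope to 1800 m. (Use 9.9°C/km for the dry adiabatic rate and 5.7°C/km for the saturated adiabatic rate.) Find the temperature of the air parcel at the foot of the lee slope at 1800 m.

15.51°C

1500–3600 m, dry: Δz = 2.1 km ⇒ ΔT = -20.79°C; T = -8.19°C
3600–5000 m, saturated: Δz = 1.4 km ⇒ ΔT = -7.98°C; T = -16.17°C
5000–1800 m, dry descent: Δz = 3.2 km ⇒ ΔT = +31.68°C; T = 15.51°C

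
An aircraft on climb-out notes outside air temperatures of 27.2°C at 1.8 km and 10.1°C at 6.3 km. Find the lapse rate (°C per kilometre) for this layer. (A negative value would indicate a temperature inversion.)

Γ = −ΔT/Δz = (27.2 − 10.1) / (6300 − 1800) m
  = 17.1°C / 4.5 km = 3.8°C/km

3.8°C/km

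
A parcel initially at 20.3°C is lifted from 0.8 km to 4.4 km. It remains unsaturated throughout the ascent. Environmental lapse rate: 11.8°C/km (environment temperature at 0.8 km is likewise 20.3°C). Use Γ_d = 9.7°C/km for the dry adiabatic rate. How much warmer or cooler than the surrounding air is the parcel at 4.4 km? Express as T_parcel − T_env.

+7.56°C (parcel warmer than environment)

Parcel:
  Dry to 4400 m: -9.7 × 3.6 km = -34.92°C, so T = -14.62°C.
Environment:
  Environment to 4400 m: -11.8 × 3.6 km = -42.48°C, so T = -22.18°C.
T_parcel − T_env = -14.62 − (-22.18) = +7.56°C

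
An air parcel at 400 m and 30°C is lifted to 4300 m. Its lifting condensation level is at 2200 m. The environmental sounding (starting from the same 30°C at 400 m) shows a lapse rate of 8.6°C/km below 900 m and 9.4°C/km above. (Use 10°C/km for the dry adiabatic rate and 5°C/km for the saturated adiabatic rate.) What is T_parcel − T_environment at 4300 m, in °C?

Parcel:
  400–2200 m, dry: Δz = 1.8 km ⇒ ΔT = -18°C; T = 12°C
  2200–4300 m, saturated: Δz = 2.1 km ⇒ ΔT = -10.5°C; T = 1.5°C
Environment:
  400–900 m, environment, lower layer: Δz = 0.5 km ⇒ ΔT = -4.3°C; T = 25.7°C
  900–4300 m, environment, upper layer: Δz = 3.4 km ⇒ ΔT = -31.96°C; T = -6.26°C
T_parcel − T_env = 1.5 − (-6.26) = +7.76°C

+7.76°C (parcel warmer than environment)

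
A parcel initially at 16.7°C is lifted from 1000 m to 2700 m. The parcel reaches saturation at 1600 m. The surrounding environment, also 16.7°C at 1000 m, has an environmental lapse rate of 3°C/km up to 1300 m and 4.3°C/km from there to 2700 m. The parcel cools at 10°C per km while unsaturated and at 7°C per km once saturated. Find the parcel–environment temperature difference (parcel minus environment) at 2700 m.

-6.78°C (parcel cooler than environment)

Parcel:
  Dry to 1600 m: -10 × 0.6 km = -6°C, so T = 10.7°C.
  Saturated to 2700 m: -7 × 1.1 km = -7.7°C, so T = 3°C.
Environment:
  Environment, lower layer to 1300 m: -3 × 0.3 km = -0.9°C, so T = 15.8°C.
  Environment, upper layer to 2700 m: -4.3 × 1.4 km = -6.02°C, so T = 9.78°C.
T_parcel − T_env = 3 − 9.78 = -6.78°C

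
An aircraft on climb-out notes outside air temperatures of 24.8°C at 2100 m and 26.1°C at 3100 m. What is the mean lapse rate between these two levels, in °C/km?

Γ = −ΔT/Δz = (24.8 − 26.1) / (3100 − 2100) m
  = -1.3°C / 1 km = -1.3°C/km

-1.3°C/km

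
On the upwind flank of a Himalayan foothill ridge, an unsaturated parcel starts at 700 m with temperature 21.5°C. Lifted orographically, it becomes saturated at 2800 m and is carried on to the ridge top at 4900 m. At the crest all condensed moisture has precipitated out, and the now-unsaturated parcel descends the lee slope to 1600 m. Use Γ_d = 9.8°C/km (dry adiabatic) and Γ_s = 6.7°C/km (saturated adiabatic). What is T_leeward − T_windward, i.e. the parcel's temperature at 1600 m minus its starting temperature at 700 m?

700–2800 m, dry: Δz = 2.1 km ⇒ ΔT = -20.58°C; T = 0.92°C
2800–4900 m, saturated: Δz = 2.1 km ⇒ ΔT = -14.07°C; T = -13.15°C
4900–1600 m, dry descent: Δz = 3.3 km ⇒ ΔT = +32.34°C; T = 19.19°C
Net change vs windward start: 19.19 − 21.5 = -2.31°C

-2.31°C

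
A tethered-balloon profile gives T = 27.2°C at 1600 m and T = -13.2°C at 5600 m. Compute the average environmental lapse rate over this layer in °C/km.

10.1°C/km

Γ = −ΔT/Δz = (27.2 − (-13.2)) / (5600 − 1600) m
  = 40.4°C / 4 km = 10.1°C/km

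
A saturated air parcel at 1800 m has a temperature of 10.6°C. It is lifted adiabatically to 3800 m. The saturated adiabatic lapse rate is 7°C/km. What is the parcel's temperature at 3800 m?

1800–3800 m, saturated adiabatic: Δz = 2 km ⇒ ΔT = -14°C; T = -3.4°C

-3.4°C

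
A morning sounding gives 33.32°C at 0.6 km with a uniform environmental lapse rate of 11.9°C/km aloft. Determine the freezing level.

Height above start = (33.32 − 0) / 11.9 = 2.8 km
Altitude = 600 m + 2800 m = 3400 m

3.4 km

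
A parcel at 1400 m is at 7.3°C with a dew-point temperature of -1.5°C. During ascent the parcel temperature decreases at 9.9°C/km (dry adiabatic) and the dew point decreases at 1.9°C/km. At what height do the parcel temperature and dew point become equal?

2500 m

T and T_d converge at 9.9 − 1.9 = 8°C per km
Height above start = (7.3 − (-1.5)) / 8 = 1.1 km
LCL altitude = 1400 m + 1100 m = 2500 m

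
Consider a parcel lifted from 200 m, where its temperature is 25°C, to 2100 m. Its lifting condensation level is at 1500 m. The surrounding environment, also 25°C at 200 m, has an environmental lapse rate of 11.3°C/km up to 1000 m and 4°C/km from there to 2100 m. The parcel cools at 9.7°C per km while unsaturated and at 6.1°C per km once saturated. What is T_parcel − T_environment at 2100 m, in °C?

-2.83°C (parcel cooler than environment)

Parcel:
  200 → 1500 m (dry, 9.7°C/km): ΔT = -9.7 × 1.3 = -12.61°C → T = 12.39°C
  1500 → 2100 m (saturated, 6.1°C/km): ΔT = -6.1 × 0.6 = -3.66°C → T = 8.73°C
Environment:
  200 → 1000 m (environment, lower layer, 11.3°C/km): ΔT = -11.3 × 0.8 = -9.04°C → T = 15.96°C
  1000 → 2100 m (environment, upper layer, 4°C/km): ΔT = -4 × 1.1 = -4.4°C → T = 11.56°C
T_parcel − T_env = 8.73 − 11.56 = -2.83°C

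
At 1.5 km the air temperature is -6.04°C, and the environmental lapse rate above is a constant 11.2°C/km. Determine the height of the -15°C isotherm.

Height above start = (-6.04 − (-15)) / 11.2 = 0.8 km
Altitude = 1500 m + 800 m = 2300 m

2.3 km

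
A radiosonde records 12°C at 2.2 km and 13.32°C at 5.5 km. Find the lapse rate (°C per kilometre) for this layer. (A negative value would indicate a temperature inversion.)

-0.4°C/km

Γ = −ΔT/Δz = (12 − 13.32) / (5500 − 2200) m
  = -1.32°C / 3.3 km = -0.4°C/km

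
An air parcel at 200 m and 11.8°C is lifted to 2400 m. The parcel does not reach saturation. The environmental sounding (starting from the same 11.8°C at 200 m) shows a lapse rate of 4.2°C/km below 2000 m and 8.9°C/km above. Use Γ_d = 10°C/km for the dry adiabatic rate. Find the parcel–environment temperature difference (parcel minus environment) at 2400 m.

-10.88°C (parcel cooler than environment)

Parcel:
  Dry to 2400 m: -10 × 2.2 km = -22°C, so T = -10.2°C.
Environment:
  Environment, lower layer to 2000 m: -4.2 × 1.8 km = -7.56°C, so T = 4.24°C.
  Environment, upper layer to 2400 m: -8.9 × 0.4 km = -3.56°C, so T = 0.68°C.
T_parcel − T_env = -10.2 − 0.68 = -10.88°C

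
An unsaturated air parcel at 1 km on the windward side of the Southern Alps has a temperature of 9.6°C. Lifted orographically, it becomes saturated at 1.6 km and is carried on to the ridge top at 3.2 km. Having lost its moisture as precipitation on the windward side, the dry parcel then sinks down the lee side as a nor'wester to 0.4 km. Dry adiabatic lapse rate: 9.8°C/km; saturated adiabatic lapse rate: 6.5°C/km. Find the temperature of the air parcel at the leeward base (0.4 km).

20.76°C

1000 → 1600 m (dry, 9.8°C/km): ΔT = -9.8 × 0.6 = -5.88°C → T = 3.72°C
1600 → 3200 m (saturated, 6.5°C/km): ΔT = -6.5 × 1.6 = -10.4°C → T = -6.68°C
3200 → 400 m (dry descent, 9.8°C/km): ΔT = +9.8 × 2.8 = +27.44°C → T = 20.76°C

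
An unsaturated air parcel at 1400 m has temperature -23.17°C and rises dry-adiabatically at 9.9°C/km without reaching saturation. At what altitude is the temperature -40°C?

3100 m

Height above start = (-23.17 − (-40)) / 9.9 = 1.7 km
Altitude = 1400 m + 1700 m = 3100 m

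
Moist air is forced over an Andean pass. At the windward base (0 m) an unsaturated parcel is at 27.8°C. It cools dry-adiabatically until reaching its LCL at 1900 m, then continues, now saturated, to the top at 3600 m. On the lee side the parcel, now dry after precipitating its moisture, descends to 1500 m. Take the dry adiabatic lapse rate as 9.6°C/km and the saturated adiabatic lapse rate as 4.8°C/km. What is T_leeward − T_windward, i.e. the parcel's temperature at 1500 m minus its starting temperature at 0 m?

-6.24°C

0–1900 m, dry: Δz = 1.9 km ⇒ ΔT = -18.24°C; T = 9.56°C
1900–3600 m, saturated: Δz = 1.7 km ⇒ ΔT = -8.16°C; T = 1.4°C
3600–1500 m, dry descent: Δz = 2.1 km ⇒ ΔT = +20.16°C; T = 21.56°C
Net change vs windward start: 21.56 − 27.8 = -6.24°C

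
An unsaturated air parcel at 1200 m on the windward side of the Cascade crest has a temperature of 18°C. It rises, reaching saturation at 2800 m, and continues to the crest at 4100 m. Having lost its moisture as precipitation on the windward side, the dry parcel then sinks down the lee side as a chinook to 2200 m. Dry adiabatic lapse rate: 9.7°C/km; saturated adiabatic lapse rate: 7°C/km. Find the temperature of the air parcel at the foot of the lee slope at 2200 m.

11.81°C

1200 → 2800 m (dry, 9.7°C/km): ΔT = -9.7 × 1.6 = -15.52°C → T = 2.48°C
2800 → 4100 m (saturated, 7°C/km): ΔT = -7 × 1.3 = -9.1°C → T = -6.62°C
4100 → 2200 m (dry descent, 9.7°C/km): ΔT = +9.7 × 1.9 = +18.43°C → T = 11.81°C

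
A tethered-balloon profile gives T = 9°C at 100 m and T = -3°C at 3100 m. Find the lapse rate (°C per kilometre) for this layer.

Γ = −ΔT/Δz = (9 − (-3)) / (3100 − 100) m
  = 12°C / 3 km = 4°C/km

4°C/km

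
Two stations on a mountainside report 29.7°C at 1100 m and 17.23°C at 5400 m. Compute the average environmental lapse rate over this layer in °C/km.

2.9°C/km

Γ = −ΔT/Δz = (29.7 − 17.23) / (5400 − 1100) m
  = 12.47°C / 4.3 km = 2.9°C/km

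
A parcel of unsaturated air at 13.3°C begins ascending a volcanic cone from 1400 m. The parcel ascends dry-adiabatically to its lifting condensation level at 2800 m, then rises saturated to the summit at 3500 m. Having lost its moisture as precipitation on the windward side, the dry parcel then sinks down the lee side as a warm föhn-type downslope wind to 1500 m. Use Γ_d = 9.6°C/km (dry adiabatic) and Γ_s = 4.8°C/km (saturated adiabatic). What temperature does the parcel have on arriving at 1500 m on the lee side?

15.7°C

Dry to 2800 m: -9.6 × 1.4 km = -13.44°C, so T = -0.14°C.
Saturated to 3500 m: -4.8 × 0.7 km = -3.36°C, so T = -3.5°C.
Dry descent to 1500 m: +9.6 × 2 km = +19.2°C, so T = 15.7°C.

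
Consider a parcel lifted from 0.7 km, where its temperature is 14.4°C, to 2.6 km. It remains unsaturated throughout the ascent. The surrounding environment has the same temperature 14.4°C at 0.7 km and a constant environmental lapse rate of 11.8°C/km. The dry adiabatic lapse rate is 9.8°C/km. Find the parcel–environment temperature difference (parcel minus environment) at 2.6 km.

Parcel:
  700 → 2600 m (dry, 9.8°C/km): ΔT = -9.8 × 1.9 = -18.62°C → T = -4.22°C
Environment:
  700 → 2600 m (environment, 11.8°C/km): ΔT = -11.8 × 1.9 = -22.42°C → T = -8.02°C
T_parcel − T_env = -4.22 − (-8.02) = +3.8°C

+3.8°C (parcel warmer than environment)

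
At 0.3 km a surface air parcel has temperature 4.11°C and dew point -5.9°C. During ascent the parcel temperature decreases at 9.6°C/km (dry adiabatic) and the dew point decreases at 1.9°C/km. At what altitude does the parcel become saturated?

T and T_d converge at 9.6 − 1.9 = 7.7°C per km
Height above start = (4.11 − (-5.9)) / 7.7 = 1.3 km
LCL altitude = 300 m + 1300 m = 1600 m

1.6 km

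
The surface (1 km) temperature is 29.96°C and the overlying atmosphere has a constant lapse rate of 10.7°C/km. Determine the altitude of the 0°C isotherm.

Height above start = (29.96 − 0) / 10.7 = 2.8 km
Altitude = 1000 m + 2800 m = 3800 m

3.8 km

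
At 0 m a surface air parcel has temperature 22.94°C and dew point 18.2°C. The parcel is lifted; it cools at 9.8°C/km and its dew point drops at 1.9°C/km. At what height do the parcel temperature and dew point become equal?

T and T_d converge at 9.8 − 1.9 = 7.9°C per km
Height above start = (22.94 − 18.2) / 7.9 = 0.6 km
LCL altitude = 0 m + 600 m = 600 m

600 m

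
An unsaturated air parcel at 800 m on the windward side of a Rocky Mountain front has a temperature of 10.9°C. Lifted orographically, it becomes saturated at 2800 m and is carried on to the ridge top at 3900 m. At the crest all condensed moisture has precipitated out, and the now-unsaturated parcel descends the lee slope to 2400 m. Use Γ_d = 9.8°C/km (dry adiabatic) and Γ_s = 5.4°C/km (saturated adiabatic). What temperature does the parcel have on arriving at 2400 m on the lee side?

0.06°C

800 → 2800 m (dry, 9.8°C/km): ΔT = -9.8 × 2 = -19.6°C → T = -8.7°C
2800 → 3900 m (saturated, 5.4°C/km): ΔT = -5.4 × 1.1 = -5.94°C → T = -14.64°C
3900 → 2400 m (dry descent, 9.8°C/km): ΔT = +9.8 × 1.5 = +14.7°C → T = 0.06°C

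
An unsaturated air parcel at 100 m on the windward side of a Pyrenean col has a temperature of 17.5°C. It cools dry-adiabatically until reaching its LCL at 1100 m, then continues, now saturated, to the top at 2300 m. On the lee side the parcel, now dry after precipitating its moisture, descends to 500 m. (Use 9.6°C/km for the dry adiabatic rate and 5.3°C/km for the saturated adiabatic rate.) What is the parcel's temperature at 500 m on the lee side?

18.82°C

100–1100 m, dry: Δz = 1 km ⇒ ΔT = -9.6°C; T = 7.9°C
1100–2300 m, saturated: Δz = 1.2 km ⇒ ΔT = -6.36°C; T = 1.54°C
2300–500 m, dry descent: Δz = 1.8 km ⇒ ΔT = +17.28°C; T = 18.82°C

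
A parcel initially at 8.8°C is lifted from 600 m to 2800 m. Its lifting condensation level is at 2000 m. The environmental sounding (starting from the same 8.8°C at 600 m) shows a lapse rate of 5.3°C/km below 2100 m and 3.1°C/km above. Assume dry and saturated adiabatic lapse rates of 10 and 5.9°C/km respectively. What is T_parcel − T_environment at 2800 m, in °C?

-8.6°C (parcel cooler than environment)

Parcel:
  600–2000 m, dry: Δz = 1.4 km ⇒ ΔT = -14°C; T = -5.2°C
  2000–2800 m, saturated: Δz = 0.8 km ⇒ ΔT = -4.72°C; T = -9.92°C
Environment:
  600–2100 m, environment, lower layer: Δz = 1.5 km ⇒ ΔT = -7.95°C; T = 0.85°C
  2100–2800 m, environment, upper layer: Δz = 0.7 km ⇒ ΔT = -2.17°C; T = -1.32°C
T_parcel − T_env = -9.92 − (-1.32) = -8.6°C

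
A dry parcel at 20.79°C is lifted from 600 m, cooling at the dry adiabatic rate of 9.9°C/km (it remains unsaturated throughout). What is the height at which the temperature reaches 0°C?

2700 m

Height above start = (20.79 − 0) / 9.9 = 2.1 km
Altitude = 600 m + 2100 m = 2700 m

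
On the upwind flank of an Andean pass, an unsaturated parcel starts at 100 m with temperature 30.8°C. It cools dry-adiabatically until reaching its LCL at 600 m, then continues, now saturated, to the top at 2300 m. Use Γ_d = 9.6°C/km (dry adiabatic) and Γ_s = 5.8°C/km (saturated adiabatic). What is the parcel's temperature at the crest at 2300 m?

100–600 m, dry: Δz = 0.5 km ⇒ ΔT = -4.8°C; T = 26°C
600–2300 m, saturated: Δz = 1.7 km ⇒ ΔT = -9.86°C; T = 16.14°C

16.14°C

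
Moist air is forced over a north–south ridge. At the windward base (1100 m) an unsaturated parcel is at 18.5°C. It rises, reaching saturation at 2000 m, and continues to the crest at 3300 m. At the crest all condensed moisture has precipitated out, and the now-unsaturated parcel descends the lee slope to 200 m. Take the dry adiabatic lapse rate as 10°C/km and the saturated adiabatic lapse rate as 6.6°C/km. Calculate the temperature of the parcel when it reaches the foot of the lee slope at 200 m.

From 1100 m to 2000 m (dry): cools by 10 × 0.9 = 9°C, giving 9.5°C.
From 2000 m to 3300 m (saturated): cools by 6.6 × 1.3 = 8.58°C, giving 0.92°C.
From 3300 m to 200 m (dry descent): warms by 10 × 3.1 = 31°C, giving 31.92°C.

31.92°C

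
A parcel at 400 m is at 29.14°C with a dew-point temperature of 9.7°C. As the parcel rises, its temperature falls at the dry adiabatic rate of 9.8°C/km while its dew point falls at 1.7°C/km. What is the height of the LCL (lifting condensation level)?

T and T_d converge at 9.8 − 1.7 = 8.1°C per km
Height above start = (29.14 − 9.7) / 8.1 = 2.4 km
LCL altitude = 400 m + 2400 m = 2800 m

2800 m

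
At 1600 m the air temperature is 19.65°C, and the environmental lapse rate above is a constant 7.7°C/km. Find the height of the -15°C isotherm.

6100 m

Height above start = (19.65 − (-15)) / 7.7 = 4.5 km
Altitude = 1600 m + 4500 m = 6100 m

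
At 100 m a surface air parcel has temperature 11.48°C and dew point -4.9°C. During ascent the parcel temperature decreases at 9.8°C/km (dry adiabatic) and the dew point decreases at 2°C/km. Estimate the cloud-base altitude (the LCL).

2200 m

T and T_d converge at 9.8 − 2 = 7.8°C per km
Height above start = (11.48 − (-4.9)) / 7.8 = 2.1 km
LCL altitude = 100 m + 2100 m = 2200 m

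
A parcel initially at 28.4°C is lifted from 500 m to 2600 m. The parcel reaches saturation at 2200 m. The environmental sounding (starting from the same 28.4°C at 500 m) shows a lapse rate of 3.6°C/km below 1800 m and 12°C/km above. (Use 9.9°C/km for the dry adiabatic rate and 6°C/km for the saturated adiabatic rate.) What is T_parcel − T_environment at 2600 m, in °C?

Parcel:
  Dry to 2200 m: -9.9 × 1.7 km = -16.83°C, so T = 11.57°C.
  Saturated to 2600 m: -6 × 0.4 km = -2.4°C, so T = 9.17°C.
Environment:
  Environment, lower layer to 1800 m: -3.6 × 1.3 km = -4.68°C, so T = 23.72°C.
  Environment, upper layer to 2600 m: -12 × 0.8 km = -9.6°C, so T = 14.12°C.
T_parcel − T_env = 9.17 − 14.12 = -4.95°C

-4.95°C (parcel cooler than environment)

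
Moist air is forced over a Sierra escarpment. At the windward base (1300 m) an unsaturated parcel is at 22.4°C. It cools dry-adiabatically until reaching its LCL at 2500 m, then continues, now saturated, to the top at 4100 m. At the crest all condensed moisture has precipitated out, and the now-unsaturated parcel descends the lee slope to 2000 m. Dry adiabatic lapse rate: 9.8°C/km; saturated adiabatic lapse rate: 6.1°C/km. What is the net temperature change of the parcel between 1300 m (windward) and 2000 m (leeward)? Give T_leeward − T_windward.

-0.94°C

1300–2500 m, dry: Δz = 1.2 km ⇒ ΔT = -11.76°C; T = 10.64°C
2500–4100 m, saturated: Δz = 1.6 km ⇒ ΔT = -9.76°C; T = 0.88°C
4100–2000 m, dry descent: Δz = 2.1 km ⇒ ΔT = +20.58°C; T = 21.46°C
Net change vs windward start: 21.46 − 22.4 = -0.94°C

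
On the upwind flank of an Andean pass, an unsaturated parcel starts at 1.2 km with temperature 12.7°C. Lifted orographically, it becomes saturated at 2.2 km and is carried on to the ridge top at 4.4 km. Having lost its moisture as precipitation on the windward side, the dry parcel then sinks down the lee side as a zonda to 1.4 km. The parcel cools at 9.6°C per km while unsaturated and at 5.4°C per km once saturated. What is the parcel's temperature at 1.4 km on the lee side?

20.02°C

From 1200 m to 2200 m (dry): cools by 9.6 × 1 = 9.6°C, giving 3.1°C.
From 2200 m to 4400 m (saturated): cools by 5.4 × 2.2 = 11.88°C, giving -8.78°C.
From 4400 m to 1400 m (dry descent): warms by 9.6 × 3 = 28.8°C, giving 20.02°C.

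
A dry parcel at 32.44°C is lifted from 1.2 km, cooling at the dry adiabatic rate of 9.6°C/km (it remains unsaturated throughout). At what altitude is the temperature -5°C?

Height above start = (32.44 − (-5)) / 9.6 = 3.9 km
Altitude = 1200 m + 3900 m = 5100 m

5.1 km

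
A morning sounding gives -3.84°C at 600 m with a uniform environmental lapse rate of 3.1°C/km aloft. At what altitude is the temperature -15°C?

4200 m

Height above start = (-3.84 − (-15)) / 3.1 = 3.6 km
Altitude = 600 m + 3600 m = 4200 m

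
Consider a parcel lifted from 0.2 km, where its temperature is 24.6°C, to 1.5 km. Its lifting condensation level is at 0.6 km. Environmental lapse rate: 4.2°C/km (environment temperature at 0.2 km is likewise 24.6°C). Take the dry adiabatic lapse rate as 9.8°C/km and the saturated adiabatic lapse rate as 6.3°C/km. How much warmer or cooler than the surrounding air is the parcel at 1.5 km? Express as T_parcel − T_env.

-4.13°C (parcel cooler than environment)

Parcel:
  200 → 600 m (dry, 9.8°C/km): ΔT = -9.8 × 0.4 = -3.92°C → T = 20.68°C
  600 → 1500 m (saturated, 6.3°C/km): ΔT = -6.3 × 0.9 = -5.67°C → T = 15.01°C
Environment:
  200 → 1500 m (environment, 4.2°C/km): ΔT = -4.2 × 1.3 = -5.46°C → T = 19.14°C
T_parcel − T_env = 15.01 − 19.14 = -4.13°C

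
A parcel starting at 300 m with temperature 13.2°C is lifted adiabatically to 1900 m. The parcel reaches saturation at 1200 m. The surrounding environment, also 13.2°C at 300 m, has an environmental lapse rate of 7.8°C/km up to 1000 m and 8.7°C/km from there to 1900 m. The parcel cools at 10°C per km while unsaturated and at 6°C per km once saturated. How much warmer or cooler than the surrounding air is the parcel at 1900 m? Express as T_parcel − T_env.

+0.09°C (parcel warmer than environment)

Parcel:
  300 → 1200 m (dry, 10°C/km): ΔT = -10 × 0.9 = -9°C → T = 4.2°C
  1200 → 1900 m (saturated, 6°C/km): ΔT = -6 × 0.7 = -4.2°C → T = 0°C
Environment:
  300 → 1000 m (environment, lower layer, 7.8°C/km): ΔT = -7.8 × 0.7 = -5.46°C → T = 7.74°C
  1000 → 1900 m (environment, upper layer, 8.7°C/km): ΔT = -8.7 × 0.9 = -7.83°C → T = -0.09°C
T_parcel − T_env = 0 − (-0.09) = +0.09°C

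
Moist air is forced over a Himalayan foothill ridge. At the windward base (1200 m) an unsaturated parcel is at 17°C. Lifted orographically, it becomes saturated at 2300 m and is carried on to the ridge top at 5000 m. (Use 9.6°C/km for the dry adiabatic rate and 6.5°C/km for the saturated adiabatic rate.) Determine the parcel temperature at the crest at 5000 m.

Dry to 2300 m: -9.6 × 1.1 km = -10.56°C, so T = 6.44°C.
Saturated to 5000 m: -6.5 × 2.7 km = -17.55°C, so T = -11.11°C.

-11.11°C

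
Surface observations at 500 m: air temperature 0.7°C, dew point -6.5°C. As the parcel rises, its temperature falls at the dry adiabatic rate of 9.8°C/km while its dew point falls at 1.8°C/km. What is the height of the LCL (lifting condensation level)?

T and T_d converge at 9.8 − 1.8 = 8°C per km
Height above start = (0.7 − (-6.5)) / 8 = 0.9 km
LCL altitude = 500 m + 900 m = 1400 m

1400 m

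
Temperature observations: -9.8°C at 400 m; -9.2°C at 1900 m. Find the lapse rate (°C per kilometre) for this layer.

-0.4°C/km

Γ = −ΔT/Δz = (-9.8 − (-9.2)) / (1900 − 400) m
  = -0.6°C / 1.5 km = -0.4°C/km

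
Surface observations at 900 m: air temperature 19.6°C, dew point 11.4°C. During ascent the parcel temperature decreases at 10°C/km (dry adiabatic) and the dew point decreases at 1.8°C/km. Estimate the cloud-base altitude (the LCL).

T and T_d converge at 10 − 1.8 = 8.2°C per km
Height above start = (19.6 − 11.4) / 8.2 = 1 km
LCL altitude = 900 m + 1000 m = 1900 m

1900 m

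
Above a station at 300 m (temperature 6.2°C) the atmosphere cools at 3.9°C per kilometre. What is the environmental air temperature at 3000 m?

300 → 3000 m (environmental, 3.9°C/km): ΔT = -3.9 × 2.7 = -10.53°C → T = -4.33°C

-4.33°C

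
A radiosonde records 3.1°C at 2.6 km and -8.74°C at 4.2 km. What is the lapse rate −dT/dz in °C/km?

7.4°C/km

Γ = −ΔT/Δz = (3.1 − (-8.74)) / (4200 − 2600) m
  = 11.84°C / 1.6 km = 7.4°C/km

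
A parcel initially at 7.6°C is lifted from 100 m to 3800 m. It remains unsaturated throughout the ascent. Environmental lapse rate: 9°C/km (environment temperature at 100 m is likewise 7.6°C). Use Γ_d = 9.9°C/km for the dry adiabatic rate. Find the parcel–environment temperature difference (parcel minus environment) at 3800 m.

Parcel:
  Dry to 3800 m: -9.9 × 3.7 km = -36.63°C, so T = -29.03°C.
Environment:
  Environment to 3800 m: -9 × 3.7 km = -33.3°C, so T = -25.7°C.
T_parcel − T_env = -29.03 − (-25.7) = -3.33°C

-3.33°C (parcel cooler than environment)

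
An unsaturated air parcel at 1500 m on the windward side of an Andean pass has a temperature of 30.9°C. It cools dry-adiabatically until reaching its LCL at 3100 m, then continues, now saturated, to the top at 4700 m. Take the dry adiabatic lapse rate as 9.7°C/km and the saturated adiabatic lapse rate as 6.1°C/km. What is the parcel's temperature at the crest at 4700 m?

1500–3100 m, dry: Δz = 1.6 km ⇒ ΔT = -15.52°C; T = 15.38°C
3100–4700 m, saturated: Δz = 1.6 km ⇒ ΔT = -9.76°C; T = 5.62°C

5.62°C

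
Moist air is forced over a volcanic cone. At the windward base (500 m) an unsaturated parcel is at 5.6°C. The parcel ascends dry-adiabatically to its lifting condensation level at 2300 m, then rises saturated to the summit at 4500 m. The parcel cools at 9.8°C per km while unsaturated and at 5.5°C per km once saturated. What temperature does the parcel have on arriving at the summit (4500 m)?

-24.14°C

500 → 2300 m (dry, 9.8°C/km): ΔT = -9.8 × 1.8 = -17.64°C → T = -12.04°C
2300 → 4500 m (saturated, 5.5°C/km): ΔT = -5.5 × 2.2 = -12.1°C → T = -24.14°C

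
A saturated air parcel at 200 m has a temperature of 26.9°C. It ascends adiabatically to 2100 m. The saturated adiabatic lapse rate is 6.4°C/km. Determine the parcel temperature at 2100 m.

200 → 2100 m (saturated adiabatic, 6.4°C/km): ΔT = -6.4 × 1.9 = -12.16°C → T = 14.74°C

14.74°C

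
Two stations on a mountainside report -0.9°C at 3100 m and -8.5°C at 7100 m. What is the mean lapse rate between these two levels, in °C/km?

1.9°C/km

Γ = −ΔT/Δz = (-0.9 − (-8.5)) / (7100 − 3100) m
  = 7.6°C / 4 km = 1.9°C/km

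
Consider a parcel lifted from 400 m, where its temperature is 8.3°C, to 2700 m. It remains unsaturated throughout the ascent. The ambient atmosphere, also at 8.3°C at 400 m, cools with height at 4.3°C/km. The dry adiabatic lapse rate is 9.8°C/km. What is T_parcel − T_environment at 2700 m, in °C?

-12.65°C (parcel cooler than environment)

Parcel:
  From 400 m to 2700 m (dry): cools by 9.8 × 2.3 = 22.54°C, giving -14.24°C.
Environment:
  From 400 m to 2700 m (environment): cools by 4.3 × 2.3 = 9.89°C, giving -1.59°C.
T_parcel − T_env = -14.24 − (-1.59) = -12.65°C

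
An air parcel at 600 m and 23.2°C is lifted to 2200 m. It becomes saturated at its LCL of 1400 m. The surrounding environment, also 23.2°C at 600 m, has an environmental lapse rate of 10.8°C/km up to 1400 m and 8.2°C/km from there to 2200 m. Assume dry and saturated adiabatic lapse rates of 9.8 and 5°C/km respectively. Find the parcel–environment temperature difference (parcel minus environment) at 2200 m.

+3.36°C (parcel warmer than environment)

Parcel:
  Dry to 1400 m: -9.8 × 0.8 km = -7.84°C, so T = 15.36°C.
  Saturated to 2200 m: -5 × 0.8 km = -4°C, so T = 11.36°C.
Environment:
  Environment, lower layer to 1400 m: -10.8 × 0.8 km = -8.64°C, so T = 14.56°C.
  Environment, upper layer to 2200 m: -8.2 × 0.8 km = -6.56°C, so T = 8°C.
T_parcel − T_env = 11.36 − 8 = +3.36°C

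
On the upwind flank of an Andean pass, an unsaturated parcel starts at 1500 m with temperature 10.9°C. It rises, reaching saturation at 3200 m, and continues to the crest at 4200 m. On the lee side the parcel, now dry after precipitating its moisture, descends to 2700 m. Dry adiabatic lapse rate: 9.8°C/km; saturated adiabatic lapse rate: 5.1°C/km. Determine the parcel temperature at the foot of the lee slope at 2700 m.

3.84°C

Dry to 3200 m: -9.8 × 1.7 km = -16.66°C, so T = -5.76°C.
Saturated to 4200 m: -5.1 × 1 km = -5.1°C, so T = -10.86°C.
Dry descent to 2700 m: +9.8 × 1.5 km = +14.7°C, so T = 3.84°C.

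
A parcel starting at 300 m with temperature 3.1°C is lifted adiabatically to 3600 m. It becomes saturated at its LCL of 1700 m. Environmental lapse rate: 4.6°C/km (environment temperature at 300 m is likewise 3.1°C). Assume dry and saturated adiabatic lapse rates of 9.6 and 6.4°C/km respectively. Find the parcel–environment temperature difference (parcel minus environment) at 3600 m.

Parcel:
  300–1700 m, dry: Δz = 1.4 km ⇒ ΔT = -13.44°C; T = -10.34°C
  1700–3600 m, saturated: Δz = 1.9 km ⇒ ΔT = -12.16°C; T = -22.5°C
Environment:
  300–3600 m, environment: Δz = 3.3 km ⇒ ΔT = -15.18°C; T = -12.08°C
T_parcel − T_env = -22.5 − (-12.08) = -10.42°C

-10.42°C (parcel cooler than environment)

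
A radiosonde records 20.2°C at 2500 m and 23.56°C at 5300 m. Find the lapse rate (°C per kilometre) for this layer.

-1.2°C/km

Γ = −ΔT/Δz = (20.2 − 23.56) / (5300 − 2500) m
  = -3.36°C / 2.8 km = -1.2°C/km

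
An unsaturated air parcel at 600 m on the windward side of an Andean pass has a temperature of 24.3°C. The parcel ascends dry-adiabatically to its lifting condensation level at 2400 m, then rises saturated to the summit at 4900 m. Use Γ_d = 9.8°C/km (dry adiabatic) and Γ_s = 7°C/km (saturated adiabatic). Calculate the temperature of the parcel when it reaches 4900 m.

-10.84°C

600 → 2400 m (dry, 9.8°C/km): ΔT = -9.8 × 1.8 = -17.64°C → T = 6.66°C
2400 → 4900 m (saturated, 7°C/km): ΔT = -7 × 2.5 = -17.5°C → T = -10.84°C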